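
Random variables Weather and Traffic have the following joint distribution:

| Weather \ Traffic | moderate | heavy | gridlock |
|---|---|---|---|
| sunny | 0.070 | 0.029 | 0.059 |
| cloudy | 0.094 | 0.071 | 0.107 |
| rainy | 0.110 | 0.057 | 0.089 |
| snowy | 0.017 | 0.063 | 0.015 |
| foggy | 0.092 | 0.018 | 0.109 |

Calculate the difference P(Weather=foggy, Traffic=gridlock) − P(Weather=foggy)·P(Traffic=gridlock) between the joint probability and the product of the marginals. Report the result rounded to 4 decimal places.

0.0260

P(Weather=foggy) = 0.092 + 0.018 + 0.109 = 0.219.
P(Traffic=gridlock) = 0.059 + 0.107 + 0.089 + 0.015 + 0.109 = 0.379.
P(Weather=foggy, Traffic=gridlock) − P(Weather=foggy)P(Traffic=gridlock) = 0.109 − 0.219×0.379 = 0.0260.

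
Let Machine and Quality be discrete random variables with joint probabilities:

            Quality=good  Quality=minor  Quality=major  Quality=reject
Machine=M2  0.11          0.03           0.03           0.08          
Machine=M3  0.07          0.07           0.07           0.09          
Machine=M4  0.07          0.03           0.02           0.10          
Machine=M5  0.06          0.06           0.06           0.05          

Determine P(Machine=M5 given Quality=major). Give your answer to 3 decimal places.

P(Quality=major) = 0.03 + 0.07 + 0.02 + 0.06 = 0.18.
P(Machine=M5 | Quality=major) = 0.06/0.18 = 0.333.

0.333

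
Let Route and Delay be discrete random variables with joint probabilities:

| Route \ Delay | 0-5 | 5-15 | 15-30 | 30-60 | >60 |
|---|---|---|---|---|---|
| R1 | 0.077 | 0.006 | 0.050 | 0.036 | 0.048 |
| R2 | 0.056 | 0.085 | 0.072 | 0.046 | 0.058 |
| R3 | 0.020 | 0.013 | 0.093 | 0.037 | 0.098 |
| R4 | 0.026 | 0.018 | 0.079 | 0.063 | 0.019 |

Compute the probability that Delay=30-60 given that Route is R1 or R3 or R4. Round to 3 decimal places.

0.199

P(Route=R1) = 0.077 + 0.006 + 0.050 + 0.036 + 0.048 = 0.217.
P(Route=R3) = 0.020 + 0.013 + 0.093 + 0.037 + 0.098 = 0.261.
P(Route=R4) = 0.026 + 0.018 + 0.079 + 0.063 + 0.019 = 0.205.
P(Route ∈ {R1, R3, R4}) = 0.217 + 0.261 + 0.205 = 0.683; P(Delay=30-60, Route ∈ {R1, R3, R4}) = 0.036 + 0.037 + 0.063 = 0.136.
P(Delay=30-60 | Route ∈ {R1, R3, R4}) = 0.136/0.683 = 0.199.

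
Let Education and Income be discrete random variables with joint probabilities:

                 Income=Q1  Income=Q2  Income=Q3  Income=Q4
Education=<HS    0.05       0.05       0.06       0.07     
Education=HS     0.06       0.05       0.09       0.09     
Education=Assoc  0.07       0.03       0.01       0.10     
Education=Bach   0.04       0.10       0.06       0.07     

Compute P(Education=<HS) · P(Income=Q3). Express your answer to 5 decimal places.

P(Education=<HS) = 0.05 + 0.05 + 0.06 + 0.07 = 0.23.
P(Income=Q3) = 0.06 + 0.09 + 0.01 + 0.06 = 0.22.
Product: 0.23 × 0.22 = 0.05060.

0.05060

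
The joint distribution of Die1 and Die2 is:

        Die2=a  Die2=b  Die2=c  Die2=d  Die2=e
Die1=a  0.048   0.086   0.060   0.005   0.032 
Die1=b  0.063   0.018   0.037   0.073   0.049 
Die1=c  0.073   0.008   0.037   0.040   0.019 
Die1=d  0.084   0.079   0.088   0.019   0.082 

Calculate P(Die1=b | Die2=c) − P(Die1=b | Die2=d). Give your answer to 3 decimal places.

-0.366

P(Die2=c) = 0.060 + 0.037 + 0.037 + 0.088 = 0.222; P(Die1=b | Die2=c) = 0.037/0.222 = 0.1667.
P(Die2=d) = 0.005 + 0.073 + 0.040 + 0.019 = 0.137; P(Die1=b | Die2=d) = 0.073/0.137 = 0.5328.
Difference = -0.366.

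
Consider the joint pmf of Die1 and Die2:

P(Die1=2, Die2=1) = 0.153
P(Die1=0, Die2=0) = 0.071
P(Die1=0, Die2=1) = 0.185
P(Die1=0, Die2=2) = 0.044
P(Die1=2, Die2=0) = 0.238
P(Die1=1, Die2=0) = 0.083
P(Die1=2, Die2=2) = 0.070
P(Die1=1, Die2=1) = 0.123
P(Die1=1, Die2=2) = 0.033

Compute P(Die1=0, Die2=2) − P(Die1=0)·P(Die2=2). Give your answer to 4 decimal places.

P(Die1=0) = 0.071 + 0.185 + 0.044 = 0.300.
P(Die2=2) = 0.044 + 0.033 + 0.070 = 0.147.
P(Die1=0, Die2=2) − P(Die1=0)P(Die2=2) = 0.044 − 0.300×0.147 = -0.0001.

-0.0001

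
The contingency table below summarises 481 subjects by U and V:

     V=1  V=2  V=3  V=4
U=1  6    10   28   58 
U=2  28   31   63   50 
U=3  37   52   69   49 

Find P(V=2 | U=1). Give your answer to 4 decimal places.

0.0980

Total with U=1: 6 + 10 + 28 + 58 = 102.
P(V=2 | U=1) = 10/102 = 0.0980.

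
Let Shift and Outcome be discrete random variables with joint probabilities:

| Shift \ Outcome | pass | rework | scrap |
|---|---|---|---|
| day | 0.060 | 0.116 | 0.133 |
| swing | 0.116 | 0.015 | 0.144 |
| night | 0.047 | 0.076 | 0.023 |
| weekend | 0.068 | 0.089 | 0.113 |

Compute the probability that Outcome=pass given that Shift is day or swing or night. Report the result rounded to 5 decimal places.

P(Shift=day) = 0.060 + 0.116 + 0.133 = 0.309.
P(Shift=swing) = 0.116 + 0.015 + 0.144 = 0.275.
P(Shift=night) = 0.047 + 0.076 + 0.023 = 0.146.
P(Shift ∈ {day, swing, night}) = 0.309 + 0.275 + 0.146 = 0.730; P(Outcome=pass, Shift ∈ {day, swing, night}) = 0.060 + 0.116 + 0.047 = 0.223.
P(Outcome=pass | Shift ∈ {day, swing, night}) = 0.223/0.730 = 0.30548.

0.30548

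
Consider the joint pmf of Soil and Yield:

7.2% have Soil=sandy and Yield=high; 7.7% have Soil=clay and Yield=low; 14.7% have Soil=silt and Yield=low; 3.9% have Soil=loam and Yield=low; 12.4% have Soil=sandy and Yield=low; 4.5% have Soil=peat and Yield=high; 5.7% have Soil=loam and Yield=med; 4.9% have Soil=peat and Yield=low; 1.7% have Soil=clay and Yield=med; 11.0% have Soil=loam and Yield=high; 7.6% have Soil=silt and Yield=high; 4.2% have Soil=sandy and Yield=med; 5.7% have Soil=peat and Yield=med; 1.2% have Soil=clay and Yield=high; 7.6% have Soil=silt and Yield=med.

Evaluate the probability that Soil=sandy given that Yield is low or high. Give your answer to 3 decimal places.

P(Yield=low) = 0.124 + 0.039 + 0.077 + 0.147 + 0.049 = 0.436.
P(Yield=high) = 0.072 + 0.110 + 0.012 + 0.076 + 0.045 = 0.315.
P(Yield ∈ {low, high}) = 0.436 + 0.315 = 0.751; P(Soil=sandy, Yield ∈ {low, high}) = 0.124 + 0.072 = 0.196.
P(Soil=sandy | Yield ∈ {low, high}) = 0.196/0.751 = 0.261.

0.261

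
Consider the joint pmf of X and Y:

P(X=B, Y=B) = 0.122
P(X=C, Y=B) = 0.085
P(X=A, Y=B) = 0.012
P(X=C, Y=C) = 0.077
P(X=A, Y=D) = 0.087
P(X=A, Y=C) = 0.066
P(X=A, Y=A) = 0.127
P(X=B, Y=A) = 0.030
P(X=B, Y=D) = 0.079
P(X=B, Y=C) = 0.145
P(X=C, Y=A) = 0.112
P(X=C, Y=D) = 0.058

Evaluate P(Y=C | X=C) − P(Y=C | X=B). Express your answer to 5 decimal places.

-0.15371

P(X=C) = 0.112 + 0.085 + 0.077 + 0.058 = 0.332; P(Y=C | X=C) = 0.077/0.332 = 0.231928.
P(X=B) = 0.030 + 0.122 + 0.145 + 0.079 = 0.376; P(Y=C | X=B) = 0.145/0.376 = 0.385638.
Difference = -0.15371.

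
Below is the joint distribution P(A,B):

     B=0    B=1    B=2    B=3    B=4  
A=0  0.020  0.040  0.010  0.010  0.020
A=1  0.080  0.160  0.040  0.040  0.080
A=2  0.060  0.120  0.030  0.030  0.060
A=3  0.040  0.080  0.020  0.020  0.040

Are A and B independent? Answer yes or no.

yes

Every cell satisfies P(A,B) = P(A)·P(B). For instance P(A=3) = 0.200, P(B=2) = 0.100, and 0.200×0.100 = 0.020 matches the joint entry. So A and B are independent.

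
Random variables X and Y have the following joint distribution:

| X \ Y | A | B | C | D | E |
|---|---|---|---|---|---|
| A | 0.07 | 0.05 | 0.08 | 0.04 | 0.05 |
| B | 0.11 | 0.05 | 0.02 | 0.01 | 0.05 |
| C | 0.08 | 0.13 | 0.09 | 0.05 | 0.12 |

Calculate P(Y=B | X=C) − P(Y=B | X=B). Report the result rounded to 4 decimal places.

0.0683

P(X=C) = 0.08 + 0.13 + 0.09 + 0.05 + 0.12 = 0.47; P(Y=B | X=C) = 0.13/0.47 = 0.27660.
P(X=B) = 0.11 + 0.05 + 0.02 + 0.01 + 0.05 = 0.24; P(Y=B | X=B) = 0.05/0.24 = 0.20833.
Difference = 0.0683.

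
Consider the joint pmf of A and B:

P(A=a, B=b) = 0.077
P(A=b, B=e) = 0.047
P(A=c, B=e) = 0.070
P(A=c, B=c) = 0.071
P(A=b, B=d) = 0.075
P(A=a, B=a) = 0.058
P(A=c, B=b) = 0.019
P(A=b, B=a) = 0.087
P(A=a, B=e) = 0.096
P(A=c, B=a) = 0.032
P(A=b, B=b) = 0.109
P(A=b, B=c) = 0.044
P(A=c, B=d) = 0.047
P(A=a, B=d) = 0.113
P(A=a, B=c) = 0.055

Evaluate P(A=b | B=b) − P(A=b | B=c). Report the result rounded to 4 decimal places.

P(B=b) = 0.077 + 0.109 + 0.019 = 0.205; P(A=b | B=b) = 0.109/0.205 = 0.53171.
P(B=c) = 0.055 + 0.044 + 0.071 = 0.170; P(A=b | B=c) = 0.044/0.170 = 0.25882.
Difference = 0.2729.

0.2729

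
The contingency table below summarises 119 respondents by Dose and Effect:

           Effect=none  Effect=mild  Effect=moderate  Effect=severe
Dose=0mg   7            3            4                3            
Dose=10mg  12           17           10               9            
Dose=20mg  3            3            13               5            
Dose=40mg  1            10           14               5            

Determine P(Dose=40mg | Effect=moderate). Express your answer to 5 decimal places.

Total with Effect=moderate: 4 + 10 + 13 + 14 = 41.
P(Dose=40mg | Effect=moderate) = 14/41 = 0.34146.

0.34146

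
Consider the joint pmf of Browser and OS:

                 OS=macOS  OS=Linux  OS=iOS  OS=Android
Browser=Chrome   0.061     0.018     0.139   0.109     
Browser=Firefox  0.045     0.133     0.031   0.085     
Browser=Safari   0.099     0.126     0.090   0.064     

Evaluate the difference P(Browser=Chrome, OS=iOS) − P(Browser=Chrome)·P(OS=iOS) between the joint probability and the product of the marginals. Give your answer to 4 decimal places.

0.0540

P(Browser=Chrome) = 0.061 + 0.018 + 0.139 + 0.109 = 0.327.
P(OS=iOS) = 0.139 + 0.031 + 0.090 = 0.260.
P(Browser=Chrome, OS=iOS) − P(Browser=Chrome)P(OS=iOS) = 0.139 − 0.327×0.260 = 0.0540.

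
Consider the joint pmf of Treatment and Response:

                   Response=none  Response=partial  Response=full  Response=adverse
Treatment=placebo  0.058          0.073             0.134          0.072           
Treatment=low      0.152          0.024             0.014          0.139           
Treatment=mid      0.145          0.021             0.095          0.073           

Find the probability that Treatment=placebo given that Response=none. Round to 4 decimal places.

P(Response=none) = 0.058 + 0.152 + 0.145 = 0.355.
P(Treatment=placebo | Response=none) = 0.058/0.355 = 0.1634.

0.1634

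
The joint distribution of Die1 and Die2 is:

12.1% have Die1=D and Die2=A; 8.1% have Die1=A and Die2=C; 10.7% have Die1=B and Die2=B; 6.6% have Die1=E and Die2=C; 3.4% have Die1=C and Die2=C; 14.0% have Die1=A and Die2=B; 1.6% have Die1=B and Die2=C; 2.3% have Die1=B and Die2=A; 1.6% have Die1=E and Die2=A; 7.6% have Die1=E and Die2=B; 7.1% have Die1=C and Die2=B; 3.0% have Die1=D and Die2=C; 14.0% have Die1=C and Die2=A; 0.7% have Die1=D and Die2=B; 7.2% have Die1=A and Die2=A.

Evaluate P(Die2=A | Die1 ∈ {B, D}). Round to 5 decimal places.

P(Die1=B) = 0.023 + 0.107 + 0.016 = 0.146.
P(Die1=D) = 0.121 + 0.007 + 0.030 = 0.158.
P(Die1 ∈ {B, D}) = 0.146 + 0.158 = 0.304; P(Die2=A, Die1 ∈ {B, D}) = 0.023 + 0.121 = 0.144.
P(Die2=A | Die1 ∈ {B, D}) = 0.144/0.304 = 0.47368.

0.47368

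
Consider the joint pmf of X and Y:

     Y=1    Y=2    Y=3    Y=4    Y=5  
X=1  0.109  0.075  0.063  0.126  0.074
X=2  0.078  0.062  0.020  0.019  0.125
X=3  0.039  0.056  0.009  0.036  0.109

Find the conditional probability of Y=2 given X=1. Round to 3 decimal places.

0.168

P(X=1) = 0.109 + 0.075 + 0.063 + 0.126 + 0.074 = 0.447.
P(Y=2 | X=1) = 0.075/0.447 = 0.168.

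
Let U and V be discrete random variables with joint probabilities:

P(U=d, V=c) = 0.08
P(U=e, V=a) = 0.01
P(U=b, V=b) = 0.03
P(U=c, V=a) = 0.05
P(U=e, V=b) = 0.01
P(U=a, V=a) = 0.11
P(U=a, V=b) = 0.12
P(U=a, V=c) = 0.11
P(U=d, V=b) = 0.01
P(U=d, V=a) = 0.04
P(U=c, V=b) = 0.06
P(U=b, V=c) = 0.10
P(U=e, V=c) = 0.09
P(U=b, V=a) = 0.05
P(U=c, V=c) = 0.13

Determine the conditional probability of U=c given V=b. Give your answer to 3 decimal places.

0.261

P(V=b) = 0.12 + 0.03 + 0.06 + 0.01 + 0.01 = 0.23.
P(U=c | V=b) = 0.06/0.23 = 0.261.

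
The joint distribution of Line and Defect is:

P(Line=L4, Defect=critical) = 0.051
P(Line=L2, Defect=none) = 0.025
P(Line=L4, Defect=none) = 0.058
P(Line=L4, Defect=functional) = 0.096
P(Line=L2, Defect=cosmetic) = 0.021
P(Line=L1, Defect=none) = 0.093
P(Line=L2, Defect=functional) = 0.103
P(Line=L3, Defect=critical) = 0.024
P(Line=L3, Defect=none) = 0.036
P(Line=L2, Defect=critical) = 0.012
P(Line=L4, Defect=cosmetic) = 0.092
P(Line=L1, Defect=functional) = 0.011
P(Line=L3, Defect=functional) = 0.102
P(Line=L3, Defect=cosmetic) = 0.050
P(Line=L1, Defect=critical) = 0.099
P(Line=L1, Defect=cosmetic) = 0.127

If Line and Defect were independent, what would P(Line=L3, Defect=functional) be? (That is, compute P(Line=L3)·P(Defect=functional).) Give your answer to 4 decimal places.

P(Line=L3) = 0.036 + 0.050 + 0.102 + 0.024 = 0.212.
P(Defect=functional) = 0.011 + 0.103 + 0.102 + 0.096 = 0.312.
Product: 0.212 × 0.312 = 0.0661.

0.0661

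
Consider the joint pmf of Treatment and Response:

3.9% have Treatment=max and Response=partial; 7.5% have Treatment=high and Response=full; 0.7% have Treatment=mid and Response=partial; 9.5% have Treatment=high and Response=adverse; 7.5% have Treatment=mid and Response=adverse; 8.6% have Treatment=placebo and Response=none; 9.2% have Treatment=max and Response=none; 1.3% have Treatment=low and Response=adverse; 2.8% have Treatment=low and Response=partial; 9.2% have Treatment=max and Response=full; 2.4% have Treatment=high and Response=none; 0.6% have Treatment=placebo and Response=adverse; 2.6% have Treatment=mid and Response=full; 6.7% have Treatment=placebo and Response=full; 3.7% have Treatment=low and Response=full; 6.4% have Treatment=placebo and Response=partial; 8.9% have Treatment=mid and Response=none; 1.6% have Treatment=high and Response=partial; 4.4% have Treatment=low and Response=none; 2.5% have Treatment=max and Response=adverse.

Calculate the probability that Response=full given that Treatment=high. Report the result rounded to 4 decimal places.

P(Treatment=high) = 0.024 + 0.016 + 0.075 + 0.095 = 0.210.
P(Response=full | Treatment=high) = 0.075/0.210 = 0.3571.

0.3571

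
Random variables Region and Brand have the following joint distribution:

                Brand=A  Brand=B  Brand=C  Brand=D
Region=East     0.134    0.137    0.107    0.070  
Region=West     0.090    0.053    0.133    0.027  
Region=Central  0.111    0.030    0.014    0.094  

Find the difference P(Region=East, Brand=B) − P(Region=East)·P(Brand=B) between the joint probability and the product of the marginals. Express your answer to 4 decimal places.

P(Region=East) = 0.134 + 0.137 + 0.107 + 0.070 = 0.448.
P(Brand=B) = 0.137 + 0.053 + 0.030 = 0.220.
P(Region=East, Brand=B) − P(Region=East)P(Brand=B) = 0.137 − 0.448×0.220 = 0.0384.

0.0384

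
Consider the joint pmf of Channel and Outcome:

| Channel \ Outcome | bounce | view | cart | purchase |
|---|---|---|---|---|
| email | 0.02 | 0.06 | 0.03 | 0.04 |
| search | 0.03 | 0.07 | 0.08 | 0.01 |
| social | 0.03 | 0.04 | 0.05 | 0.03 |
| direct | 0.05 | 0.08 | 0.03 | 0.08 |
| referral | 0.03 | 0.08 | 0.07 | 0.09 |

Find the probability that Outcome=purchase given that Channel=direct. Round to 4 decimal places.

P(Channel=direct) = 0.05 + 0.08 + 0.03 + 0.08 = 0.24.
P(Outcome=purchase | Channel=direct) = 0.08/0.24 = 0.3333.

0.3333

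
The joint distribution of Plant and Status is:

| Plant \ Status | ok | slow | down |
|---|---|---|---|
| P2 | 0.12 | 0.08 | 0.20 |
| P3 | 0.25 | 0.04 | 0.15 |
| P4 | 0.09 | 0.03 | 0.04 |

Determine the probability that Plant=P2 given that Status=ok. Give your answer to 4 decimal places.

0.2609

P(Status=ok) = 0.12 + 0.25 + 0.09 = 0.46.
P(Plant=P2 | Status=ok) = 0.12/0.46 = 0.2609.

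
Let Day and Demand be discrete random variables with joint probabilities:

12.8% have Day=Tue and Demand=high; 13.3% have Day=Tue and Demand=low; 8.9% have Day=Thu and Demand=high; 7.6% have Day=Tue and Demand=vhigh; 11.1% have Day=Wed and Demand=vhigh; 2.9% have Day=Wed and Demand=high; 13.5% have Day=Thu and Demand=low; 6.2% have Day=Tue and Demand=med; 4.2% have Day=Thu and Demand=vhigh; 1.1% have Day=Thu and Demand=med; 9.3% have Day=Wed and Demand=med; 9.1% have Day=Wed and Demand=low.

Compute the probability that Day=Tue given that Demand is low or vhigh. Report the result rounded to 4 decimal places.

P(Demand=low) = 0.133 + 0.091 + 0.135 = 0.359.
P(Demand=vhigh) = 0.076 + 0.111 + 0.042 = 0.229.
P(Demand ∈ {low, vhigh}) = 0.359 + 0.229 = 0.588; P(Day=Tue, Demand ∈ {low, vhigh}) = 0.133 + 0.076 = 0.209.
P(Day=Tue | Demand ∈ {low, vhigh}) = 0.209/0.588 = 0.3554.

0.3554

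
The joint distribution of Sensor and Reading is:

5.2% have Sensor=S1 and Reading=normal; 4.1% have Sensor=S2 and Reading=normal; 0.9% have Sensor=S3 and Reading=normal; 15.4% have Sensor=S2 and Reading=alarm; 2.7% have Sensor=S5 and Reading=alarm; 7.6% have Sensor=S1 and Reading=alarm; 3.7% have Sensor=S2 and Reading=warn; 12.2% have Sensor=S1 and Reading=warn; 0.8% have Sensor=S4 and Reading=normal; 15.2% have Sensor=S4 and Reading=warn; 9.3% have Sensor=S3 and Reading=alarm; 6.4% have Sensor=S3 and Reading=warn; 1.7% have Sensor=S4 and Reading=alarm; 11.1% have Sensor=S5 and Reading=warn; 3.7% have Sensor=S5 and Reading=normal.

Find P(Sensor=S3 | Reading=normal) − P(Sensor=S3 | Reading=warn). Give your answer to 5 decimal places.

P(Reading=normal) = 0.052 + 0.041 + 0.009 + 0.008 + 0.037 = 0.147; P(Sensor=S3 | Reading=normal) = 0.009/0.147 = 0.061224.
P(Reading=warn) = 0.122 + 0.037 + 0.064 + 0.152 + 0.111 = 0.486; P(Sensor=S3 | Reading=warn) = 0.064/0.486 = 0.131687.
Difference = -0.07046.

-0.07046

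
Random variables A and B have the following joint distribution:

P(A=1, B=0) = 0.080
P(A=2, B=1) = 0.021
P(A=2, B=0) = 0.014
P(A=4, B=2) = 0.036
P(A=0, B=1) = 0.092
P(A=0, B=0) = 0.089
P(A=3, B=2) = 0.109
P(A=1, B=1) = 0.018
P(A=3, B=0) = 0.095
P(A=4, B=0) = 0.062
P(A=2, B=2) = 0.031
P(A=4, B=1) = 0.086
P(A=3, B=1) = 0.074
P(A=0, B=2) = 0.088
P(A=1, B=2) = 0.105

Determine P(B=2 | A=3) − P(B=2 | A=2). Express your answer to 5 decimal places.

P(A=3) = 0.095 + 0.074 + 0.109 = 0.278; P(B=2 | A=3) = 0.109/0.278 = 0.392086.
P(A=2) = 0.014 + 0.021 + 0.031 = 0.066; P(B=2 | A=2) = 0.031/0.066 = 0.469697.
Difference = -0.07761.

-0.07761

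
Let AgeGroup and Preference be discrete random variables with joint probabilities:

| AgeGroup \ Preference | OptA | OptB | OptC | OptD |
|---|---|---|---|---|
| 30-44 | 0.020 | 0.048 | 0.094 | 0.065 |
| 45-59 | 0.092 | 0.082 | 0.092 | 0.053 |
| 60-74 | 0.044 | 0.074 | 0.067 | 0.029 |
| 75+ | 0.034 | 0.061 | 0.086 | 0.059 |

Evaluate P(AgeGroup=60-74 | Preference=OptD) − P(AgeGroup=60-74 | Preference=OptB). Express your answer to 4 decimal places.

P(Preference=OptD) = 0.065 + 0.053 + 0.029 + 0.059 = 0.206; P(AgeGroup=60-74 | Preference=OptD) = 0.029/0.206 = 0.14078.
P(Preference=OptB) = 0.048 + 0.082 + 0.074 + 0.061 = 0.265; P(AgeGroup=60-74 | Preference=OptB) = 0.074/0.265 = 0.27925.
Difference = -0.1385.

-0.1385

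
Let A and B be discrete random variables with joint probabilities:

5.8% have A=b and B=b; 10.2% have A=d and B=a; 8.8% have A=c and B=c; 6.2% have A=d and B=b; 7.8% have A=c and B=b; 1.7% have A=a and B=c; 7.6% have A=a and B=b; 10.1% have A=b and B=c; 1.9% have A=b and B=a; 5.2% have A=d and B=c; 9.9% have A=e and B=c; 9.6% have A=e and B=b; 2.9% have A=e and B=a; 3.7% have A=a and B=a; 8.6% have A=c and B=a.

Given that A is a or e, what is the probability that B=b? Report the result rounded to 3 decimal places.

0.486

P(A=a) = 0.037 + 0.076 + 0.017 = 0.130.
P(A=e) = 0.029 + 0.096 + 0.099 = 0.224.
P(A ∈ {a, e}) = 0.130 + 0.224 = 0.354; P(B=b, A ∈ {a, e}) = 0.076 + 0.096 = 0.172.
P(B=b | A ∈ {a, e}) = 0.172/0.354 = 0.486.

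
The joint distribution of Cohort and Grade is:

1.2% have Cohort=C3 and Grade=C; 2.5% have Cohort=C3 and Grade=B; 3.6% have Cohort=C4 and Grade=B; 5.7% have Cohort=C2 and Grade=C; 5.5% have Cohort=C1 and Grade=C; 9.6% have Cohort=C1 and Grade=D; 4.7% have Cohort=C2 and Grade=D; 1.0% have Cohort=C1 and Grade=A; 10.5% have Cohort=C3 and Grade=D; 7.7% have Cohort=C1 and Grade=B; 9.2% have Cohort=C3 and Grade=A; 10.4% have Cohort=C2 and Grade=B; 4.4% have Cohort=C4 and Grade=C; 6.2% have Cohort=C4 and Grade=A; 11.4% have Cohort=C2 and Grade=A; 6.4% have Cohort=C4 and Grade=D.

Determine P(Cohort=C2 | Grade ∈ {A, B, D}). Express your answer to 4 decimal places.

0.3185

P(Grade=A) = 0.010 + 0.114 + 0.092 + 0.062 = 0.278.
P(Grade=B) = 0.077 + 0.104 + 0.025 + 0.036 = 0.242.
P(Grade=D) = 0.096 + 0.047 + 0.105 + 0.064 = 0.312.
P(Grade ∈ {A, B, D}) = 0.278 + 0.242 + 0.312 = 0.832; P(Cohort=C2, Grade ∈ {A, B, D}) = 0.114 + 0.104 + 0.047 = 0.265.
P(Cohort=C2 | Grade ∈ {A, B, D}) = 0.265/0.832 = 0.3185.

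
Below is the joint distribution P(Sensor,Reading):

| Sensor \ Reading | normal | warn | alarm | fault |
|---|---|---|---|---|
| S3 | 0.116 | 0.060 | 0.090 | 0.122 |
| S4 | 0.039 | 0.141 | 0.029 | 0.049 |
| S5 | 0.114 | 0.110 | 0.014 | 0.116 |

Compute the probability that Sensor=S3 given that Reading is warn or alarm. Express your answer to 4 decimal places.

0.3378

P(Reading=warn) = 0.060 + 0.141 + 0.110 = 0.311.
P(Reading=alarm) = 0.090 + 0.029 + 0.014 = 0.133.
P(Reading ∈ {warn, alarm}) = 0.311 + 0.133 = 0.444; P(Sensor=S3, Reading ∈ {warn, alarm}) = 0.060 + 0.090 = 0.150.
P(Sensor=S3 | Reading ∈ {warn, alarm}) = 0.150/0.444 = 0.3378.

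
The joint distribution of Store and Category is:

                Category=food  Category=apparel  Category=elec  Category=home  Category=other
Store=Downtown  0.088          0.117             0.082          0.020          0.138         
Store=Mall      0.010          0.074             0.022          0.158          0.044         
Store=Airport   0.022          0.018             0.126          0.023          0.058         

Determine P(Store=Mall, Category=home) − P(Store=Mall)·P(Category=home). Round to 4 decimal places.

0.0961

P(Store=Mall) = 0.010 + 0.074 + 0.022 + 0.158 + 0.044 = 0.308.
P(Category=home) = 0.020 + 0.158 + 0.023 = 0.201.
P(Store=Mall, Category=home) − P(Store=Mall)P(Category=home) = 0.158 − 0.308×0.201 = 0.0961.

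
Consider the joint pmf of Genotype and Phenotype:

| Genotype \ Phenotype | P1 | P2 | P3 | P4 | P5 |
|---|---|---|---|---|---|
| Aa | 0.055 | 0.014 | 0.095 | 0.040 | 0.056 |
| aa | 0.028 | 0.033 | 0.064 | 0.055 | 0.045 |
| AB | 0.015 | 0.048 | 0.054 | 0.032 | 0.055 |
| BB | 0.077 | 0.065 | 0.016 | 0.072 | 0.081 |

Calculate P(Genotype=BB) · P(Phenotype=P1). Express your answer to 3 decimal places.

P(Genotype=BB) = 0.077 + 0.065 + 0.016 + 0.072 + 0.081 = 0.311.
P(Phenotype=P1) = 0.055 + 0.028 + 0.015 + 0.077 = 0.175.
Product: 0.311 × 0.175 = 0.054.

0.054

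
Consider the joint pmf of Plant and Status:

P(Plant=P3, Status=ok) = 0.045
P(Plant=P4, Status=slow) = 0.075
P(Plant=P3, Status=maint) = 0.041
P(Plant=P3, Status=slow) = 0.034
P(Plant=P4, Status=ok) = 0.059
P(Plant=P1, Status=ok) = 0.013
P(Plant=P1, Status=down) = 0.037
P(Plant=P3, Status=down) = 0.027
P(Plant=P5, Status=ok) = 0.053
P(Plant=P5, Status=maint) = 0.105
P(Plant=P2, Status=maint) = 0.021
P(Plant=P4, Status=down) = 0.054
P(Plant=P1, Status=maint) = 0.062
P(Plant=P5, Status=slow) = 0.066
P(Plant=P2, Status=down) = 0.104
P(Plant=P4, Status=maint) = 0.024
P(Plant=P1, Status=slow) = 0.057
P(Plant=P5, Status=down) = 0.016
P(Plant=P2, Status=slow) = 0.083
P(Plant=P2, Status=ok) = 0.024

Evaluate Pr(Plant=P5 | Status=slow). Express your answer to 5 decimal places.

0.20952

P(Status=slow) = 0.057 + 0.083 + 0.034 + 0.075 + 0.066 = 0.315.
P(Plant=P5 | Status=slow) = 0.066/0.315 = 0.20952.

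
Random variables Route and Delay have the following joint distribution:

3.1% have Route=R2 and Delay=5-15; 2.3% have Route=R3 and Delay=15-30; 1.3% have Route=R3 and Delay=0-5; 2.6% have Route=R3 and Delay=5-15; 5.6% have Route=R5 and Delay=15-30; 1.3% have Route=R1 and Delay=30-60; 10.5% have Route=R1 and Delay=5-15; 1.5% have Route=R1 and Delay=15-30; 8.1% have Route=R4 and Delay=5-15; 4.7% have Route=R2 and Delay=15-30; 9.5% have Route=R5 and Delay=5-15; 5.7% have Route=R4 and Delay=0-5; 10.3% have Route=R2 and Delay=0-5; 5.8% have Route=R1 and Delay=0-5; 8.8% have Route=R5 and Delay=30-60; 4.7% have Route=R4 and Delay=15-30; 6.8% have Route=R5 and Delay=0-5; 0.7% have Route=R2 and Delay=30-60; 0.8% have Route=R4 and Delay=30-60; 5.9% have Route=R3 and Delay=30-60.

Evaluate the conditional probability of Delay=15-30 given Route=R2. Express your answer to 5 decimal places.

P(Route=R2) = 0.103 + 0.031 + 0.047 + 0.007 = 0.188.
P(Delay=15-30 | Route=R2) = 0.047/0.188 = 0.25000.

0.25000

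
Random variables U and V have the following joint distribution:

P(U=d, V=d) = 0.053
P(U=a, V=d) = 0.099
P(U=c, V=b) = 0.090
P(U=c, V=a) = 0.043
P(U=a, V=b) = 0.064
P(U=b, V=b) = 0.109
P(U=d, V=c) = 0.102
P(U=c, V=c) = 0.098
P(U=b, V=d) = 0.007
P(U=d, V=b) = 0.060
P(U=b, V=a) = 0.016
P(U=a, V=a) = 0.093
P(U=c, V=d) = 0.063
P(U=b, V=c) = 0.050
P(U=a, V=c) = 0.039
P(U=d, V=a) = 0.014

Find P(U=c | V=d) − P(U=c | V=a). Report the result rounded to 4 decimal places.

P(V=d) = 0.099 + 0.007 + 0.063 + 0.053 = 0.222; P(U=c | V=d) = 0.063/0.222 = 0.28378.
P(V=a) = 0.093 + 0.016 + 0.043 + 0.014 = 0.166; P(U=c | V=a) = 0.043/0.166 = 0.25904.
Difference = 0.0247.

0.0247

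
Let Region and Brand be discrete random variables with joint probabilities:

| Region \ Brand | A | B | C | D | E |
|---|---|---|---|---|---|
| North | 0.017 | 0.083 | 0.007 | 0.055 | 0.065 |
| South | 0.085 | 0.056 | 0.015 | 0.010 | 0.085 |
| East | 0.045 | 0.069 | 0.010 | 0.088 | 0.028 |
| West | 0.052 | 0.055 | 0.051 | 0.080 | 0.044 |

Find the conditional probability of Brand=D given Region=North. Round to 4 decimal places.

P(Region=North) = 0.017 + 0.083 + 0.007 + 0.055 + 0.065 = 0.227.
P(Brand=D | Region=North) = 0.055/0.227 = 0.2423.

0.2423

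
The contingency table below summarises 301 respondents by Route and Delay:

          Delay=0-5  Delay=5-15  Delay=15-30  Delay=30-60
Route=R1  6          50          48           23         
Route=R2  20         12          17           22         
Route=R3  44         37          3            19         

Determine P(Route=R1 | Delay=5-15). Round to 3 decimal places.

Total with Delay=5-15: 50 + 12 + 37 = 99.
P(Route=R1 | Delay=5-15) = 50/99 = 0.505.

0.505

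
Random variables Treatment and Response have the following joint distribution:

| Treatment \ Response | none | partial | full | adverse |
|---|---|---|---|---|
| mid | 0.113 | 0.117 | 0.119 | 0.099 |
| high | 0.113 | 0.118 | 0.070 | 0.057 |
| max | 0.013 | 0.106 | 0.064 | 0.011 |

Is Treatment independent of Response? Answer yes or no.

no

P(Treatment=max) = 0.194 and P(Response=partial) = 0.341, so their product is 0.06615, but P(Treatment=max, Response=partial) = 0.106. Since these differ, Treatment and Response are not independent.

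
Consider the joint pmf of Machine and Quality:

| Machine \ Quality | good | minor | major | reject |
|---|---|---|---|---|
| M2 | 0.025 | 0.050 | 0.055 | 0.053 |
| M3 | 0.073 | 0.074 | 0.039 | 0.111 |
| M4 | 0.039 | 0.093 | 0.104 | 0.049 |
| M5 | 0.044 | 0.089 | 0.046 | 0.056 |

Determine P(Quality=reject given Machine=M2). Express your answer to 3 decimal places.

P(Machine=M2) = 0.025 + 0.050 + 0.055 + 0.053 = 0.183.
P(Quality=reject | Machine=M2) = 0.053/0.183 = 0.290.

0.290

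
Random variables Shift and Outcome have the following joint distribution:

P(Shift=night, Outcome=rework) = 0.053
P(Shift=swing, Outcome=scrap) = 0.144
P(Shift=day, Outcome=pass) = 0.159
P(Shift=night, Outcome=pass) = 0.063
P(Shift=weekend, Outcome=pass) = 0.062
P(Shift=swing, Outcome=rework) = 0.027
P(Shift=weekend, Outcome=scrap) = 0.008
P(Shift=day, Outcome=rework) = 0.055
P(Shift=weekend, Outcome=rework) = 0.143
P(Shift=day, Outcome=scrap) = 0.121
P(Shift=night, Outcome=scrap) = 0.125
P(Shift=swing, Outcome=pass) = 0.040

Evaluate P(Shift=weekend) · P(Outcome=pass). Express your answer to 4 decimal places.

P(Shift=weekend) = 0.062 + 0.143 + 0.008 = 0.213.
P(Outcome=pass) = 0.159 + 0.040 + 0.063 + 0.062 = 0.324.
Product: 0.213 × 0.324 = 0.0690.

0.0690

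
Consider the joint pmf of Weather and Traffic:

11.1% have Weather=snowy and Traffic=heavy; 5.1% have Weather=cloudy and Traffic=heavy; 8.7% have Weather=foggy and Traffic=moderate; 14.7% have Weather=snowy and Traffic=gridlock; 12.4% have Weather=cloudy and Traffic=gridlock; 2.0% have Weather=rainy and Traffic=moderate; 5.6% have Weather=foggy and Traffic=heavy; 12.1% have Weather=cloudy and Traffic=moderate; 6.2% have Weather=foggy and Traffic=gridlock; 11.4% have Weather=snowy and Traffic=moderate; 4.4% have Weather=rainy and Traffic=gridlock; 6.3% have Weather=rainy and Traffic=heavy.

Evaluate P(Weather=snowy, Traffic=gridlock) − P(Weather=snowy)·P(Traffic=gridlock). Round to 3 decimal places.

P(Weather=snowy) = 0.114 + 0.111 + 0.147 = 0.372.
P(Traffic=gridlock) = 0.124 + 0.044 + 0.147 + 0.062 = 0.377.
P(Weather=snowy, Traffic=gridlock) − P(Weather=snowy)P(Traffic=gridlock) = 0.147 − 0.372×0.377 = 0.007.

0.007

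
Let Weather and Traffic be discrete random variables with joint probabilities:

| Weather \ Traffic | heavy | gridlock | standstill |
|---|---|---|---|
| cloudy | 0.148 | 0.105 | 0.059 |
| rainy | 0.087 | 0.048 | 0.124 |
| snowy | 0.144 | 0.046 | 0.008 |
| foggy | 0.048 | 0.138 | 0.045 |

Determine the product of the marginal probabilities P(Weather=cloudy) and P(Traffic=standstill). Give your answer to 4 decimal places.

0.0736

P(Weather=cloudy) = 0.148 + 0.105 + 0.059 = 0.312.
P(Traffic=standstill) = 0.059 + 0.124 + 0.008 + 0.045 = 0.236.
Product: 0.312 × 0.236 = 0.0736.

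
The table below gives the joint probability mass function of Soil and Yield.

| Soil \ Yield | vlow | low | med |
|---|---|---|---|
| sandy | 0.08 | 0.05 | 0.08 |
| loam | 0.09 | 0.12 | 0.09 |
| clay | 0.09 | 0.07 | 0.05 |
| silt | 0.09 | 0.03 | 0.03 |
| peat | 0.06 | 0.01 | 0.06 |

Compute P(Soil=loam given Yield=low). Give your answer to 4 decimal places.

P(Yield=low) = 0.05 + 0.12 + 0.07 + 0.03 + 0.01 = 0.28.
P(Soil=loam | Yield=low) = 0.12/0.28 = 0.4286.

0.4286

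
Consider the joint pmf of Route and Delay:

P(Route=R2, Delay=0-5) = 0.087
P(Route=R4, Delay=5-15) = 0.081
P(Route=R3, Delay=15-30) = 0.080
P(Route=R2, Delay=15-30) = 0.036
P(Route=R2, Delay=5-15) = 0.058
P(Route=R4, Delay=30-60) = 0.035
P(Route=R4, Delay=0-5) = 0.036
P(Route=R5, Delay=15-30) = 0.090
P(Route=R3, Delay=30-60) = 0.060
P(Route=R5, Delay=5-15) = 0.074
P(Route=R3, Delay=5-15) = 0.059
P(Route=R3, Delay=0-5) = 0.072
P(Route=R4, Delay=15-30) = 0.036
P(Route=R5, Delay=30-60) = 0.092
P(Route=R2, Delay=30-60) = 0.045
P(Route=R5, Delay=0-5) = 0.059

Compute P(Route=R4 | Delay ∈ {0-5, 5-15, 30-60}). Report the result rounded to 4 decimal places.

P(Delay=0-5) = 0.087 + 0.072 + 0.036 + 0.059 = 0.254.
P(Delay=5-15) = 0.058 + 0.059 + 0.081 + 0.074 = 0.272.
P(Delay=30-60) = 0.045 + 0.060 + 0.035 + 0.092 = 0.232.
P(Delay ∈ {0-5, 5-15, 30-60}) = 0.254 + 0.272 + 0.232 = 0.758; P(Route=R4, Delay ∈ {0-5, 5-15, 30-60}) = 0.036 + 0.081 + 0.035 = 0.152.
P(Route=R4 | Delay ∈ {0-5, 5-15, 30-60}) = 0.152/0.758 = 0.2005.

0.2005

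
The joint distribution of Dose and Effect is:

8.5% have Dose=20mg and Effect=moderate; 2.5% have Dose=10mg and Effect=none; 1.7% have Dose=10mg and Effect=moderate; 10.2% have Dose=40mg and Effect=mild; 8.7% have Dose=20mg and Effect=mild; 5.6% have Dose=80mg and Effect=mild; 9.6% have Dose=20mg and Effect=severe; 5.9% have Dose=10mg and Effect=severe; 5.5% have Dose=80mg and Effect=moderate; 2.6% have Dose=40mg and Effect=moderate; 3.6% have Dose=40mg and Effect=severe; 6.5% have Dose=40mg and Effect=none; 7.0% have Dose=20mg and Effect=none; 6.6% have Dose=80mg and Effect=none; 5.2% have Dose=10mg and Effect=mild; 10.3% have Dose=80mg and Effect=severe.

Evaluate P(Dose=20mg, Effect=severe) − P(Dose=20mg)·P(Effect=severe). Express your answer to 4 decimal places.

P(Dose=20mg) = 0.070 + 0.087 + 0.085 + 0.096 = 0.338.
P(Effect=severe) = 0.059 + 0.096 + 0.036 + 0.103 = 0.294.
P(Dose=20mg, Effect=severe) − P(Dose=20mg)P(Effect=severe) = 0.096 − 0.338×0.294 = -0.0034.

-0.0034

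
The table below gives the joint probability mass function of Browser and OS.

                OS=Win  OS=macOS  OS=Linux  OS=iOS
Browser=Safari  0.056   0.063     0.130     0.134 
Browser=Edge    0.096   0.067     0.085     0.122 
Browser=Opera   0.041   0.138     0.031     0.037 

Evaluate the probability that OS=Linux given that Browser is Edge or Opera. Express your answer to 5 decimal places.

0.18801

P(Browser=Edge) = 0.096 + 0.067 + 0.085 + 0.122 = 0.370.
P(Browser=Opera) = 0.041 + 0.138 + 0.031 + 0.037 = 0.247.
P(Browser ∈ {Edge, Opera}) = 0.370 + 0.247 = 0.617; P(OS=Linux, Browser ∈ {Edge, Opera}) = 0.085 + 0.031 = 0.116.
P(OS=Linux | Browser ∈ {Edge, Opera}) = 0.116/0.617 = 0.18801.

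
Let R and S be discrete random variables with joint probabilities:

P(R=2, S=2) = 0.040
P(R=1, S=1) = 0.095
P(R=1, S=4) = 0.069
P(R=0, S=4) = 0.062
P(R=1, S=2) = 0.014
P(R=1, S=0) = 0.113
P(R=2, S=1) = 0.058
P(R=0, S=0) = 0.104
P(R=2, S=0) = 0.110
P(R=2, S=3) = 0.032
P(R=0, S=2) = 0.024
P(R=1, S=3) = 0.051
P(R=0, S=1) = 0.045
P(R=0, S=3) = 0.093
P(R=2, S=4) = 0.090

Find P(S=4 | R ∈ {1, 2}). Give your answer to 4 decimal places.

0.2366

P(R=1) = 0.113 + 0.095 + 0.014 + 0.051 + 0.069 = 0.342.
P(R=2) = 0.110 + 0.058 + 0.040 + 0.032 + 0.090 = 0.330.
P(R ∈ {1, 2}) = 0.342 + 0.330 = 0.672; P(S=4, R ∈ {1, 2}) = 0.069 + 0.090 = 0.159.
P(S=4 | R ∈ {1, 2}) = 0.159/0.672 = 0.2366.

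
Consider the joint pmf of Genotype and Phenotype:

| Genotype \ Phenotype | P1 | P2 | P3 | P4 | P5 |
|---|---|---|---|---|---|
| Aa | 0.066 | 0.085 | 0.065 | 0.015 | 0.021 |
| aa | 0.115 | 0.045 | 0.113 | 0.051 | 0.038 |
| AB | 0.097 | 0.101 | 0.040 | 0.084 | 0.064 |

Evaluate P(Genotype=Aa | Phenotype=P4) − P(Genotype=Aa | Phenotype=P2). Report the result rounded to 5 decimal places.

-0.26797

P(Phenotype=P4) = 0.015 + 0.051 + 0.084 = 0.150; P(Genotype=Aa | Phenotype=P4) = 0.015/0.150 = 0.100000.
P(Phenotype=P2) = 0.085 + 0.045 + 0.101 = 0.231; P(Genotype=Aa | Phenotype=P2) = 0.085/0.231 = 0.367965.
Difference = -0.26797.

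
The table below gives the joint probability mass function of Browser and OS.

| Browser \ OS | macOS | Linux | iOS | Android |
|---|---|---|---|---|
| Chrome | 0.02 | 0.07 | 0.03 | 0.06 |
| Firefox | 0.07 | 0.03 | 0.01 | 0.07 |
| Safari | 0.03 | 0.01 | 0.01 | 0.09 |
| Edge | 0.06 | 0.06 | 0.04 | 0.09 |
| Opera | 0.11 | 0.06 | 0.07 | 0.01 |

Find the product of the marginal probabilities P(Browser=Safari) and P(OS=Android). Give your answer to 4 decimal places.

0.0448

P(Browser=Safari) = 0.03 + 0.01 + 0.01 + 0.09 = 0.14.
P(OS=Android) = 0.06 + 0.07 + 0.09 + 0.09 + 0.01 = 0.32.
Product: 0.14 × 0.32 = 0.0448.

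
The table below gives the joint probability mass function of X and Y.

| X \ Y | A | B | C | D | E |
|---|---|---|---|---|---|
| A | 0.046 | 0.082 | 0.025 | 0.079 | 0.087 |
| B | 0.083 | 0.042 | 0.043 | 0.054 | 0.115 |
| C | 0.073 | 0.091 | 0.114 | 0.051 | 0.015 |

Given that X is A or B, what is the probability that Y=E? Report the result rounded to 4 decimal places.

P(X=A) = 0.046 + 0.082 + 0.025 + 0.079 + 0.087 = 0.319.
P(X=B) = 0.083 + 0.042 + 0.043 + 0.054 + 0.115 = 0.337.
P(X ∈ {A, B}) = 0.319 + 0.337 = 0.656; P(Y=E, X ∈ {A, B}) = 0.087 + 0.115 = 0.202.
P(Y=E | X ∈ {A, B}) = 0.202/0.656 = 0.3079.

0.3079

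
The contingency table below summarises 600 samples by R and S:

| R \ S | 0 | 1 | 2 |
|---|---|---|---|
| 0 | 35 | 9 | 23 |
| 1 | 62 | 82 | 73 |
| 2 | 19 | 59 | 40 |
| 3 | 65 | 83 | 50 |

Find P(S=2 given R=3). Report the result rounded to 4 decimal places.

0.2525

Total with R=3: 65 + 83 + 50 = 198.
P(S=2 | R=3) = 50/198 = 0.2525.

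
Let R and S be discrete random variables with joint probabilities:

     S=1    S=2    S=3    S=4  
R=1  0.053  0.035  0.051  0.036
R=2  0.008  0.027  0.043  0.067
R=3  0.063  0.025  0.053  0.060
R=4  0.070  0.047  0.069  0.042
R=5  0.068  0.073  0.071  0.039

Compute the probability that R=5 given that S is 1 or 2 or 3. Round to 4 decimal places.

P(S=1) = 0.053 + 0.008 + 0.063 + 0.070 + 0.068 = 0.262.
P(S=2) = 0.035 + 0.027 + 0.025 + 0.047 + 0.073 = 0.207.
P(S=3) = 0.051 + 0.043 + 0.053 + 0.069 + 0.071 = 0.287.
P(S ∈ {1, 2, 3}) = 0.262 + 0.207 + 0.287 = 0.756; P(R=5, S ∈ {1, 2, 3}) = 0.068 + 0.073 + 0.071 = 0.212.
P(R=5 | S ∈ {1, 2, 3}) = 0.212/0.756 = 0.2804.

0.2804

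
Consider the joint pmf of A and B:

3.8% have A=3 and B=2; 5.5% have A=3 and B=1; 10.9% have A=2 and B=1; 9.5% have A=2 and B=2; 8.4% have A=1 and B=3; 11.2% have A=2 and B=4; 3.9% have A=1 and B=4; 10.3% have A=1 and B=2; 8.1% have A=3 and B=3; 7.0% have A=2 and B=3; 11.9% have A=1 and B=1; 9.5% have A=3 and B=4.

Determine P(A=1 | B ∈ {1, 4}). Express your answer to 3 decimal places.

P(B=1) = 0.119 + 0.109 + 0.055 = 0.283.
P(B=4) = 0.039 + 0.112 + 0.095 = 0.246.
P(B ∈ {1, 4}) = 0.283 + 0.246 = 0.529; P(A=1, B ∈ {1, 4}) = 0.119 + 0.039 = 0.158.
P(A=1 | B ∈ {1, 4}) = 0.158/0.529 = 0.299.

0.299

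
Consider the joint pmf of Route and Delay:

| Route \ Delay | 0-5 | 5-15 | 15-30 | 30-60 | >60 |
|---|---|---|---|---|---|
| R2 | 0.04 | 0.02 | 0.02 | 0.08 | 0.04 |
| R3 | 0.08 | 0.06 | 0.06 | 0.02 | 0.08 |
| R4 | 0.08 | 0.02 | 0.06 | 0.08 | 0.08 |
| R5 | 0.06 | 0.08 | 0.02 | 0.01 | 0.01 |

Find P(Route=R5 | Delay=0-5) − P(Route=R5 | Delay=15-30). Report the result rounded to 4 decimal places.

P(Delay=0-5) = 0.04 + 0.08 + 0.08 + 0.06 = 0.26; P(Route=R5 | Delay=0-5) = 0.06/0.26 = 0.23077.
P(Delay=15-30) = 0.02 + 0.06 + 0.06 + 0.02 = 0.16; P(Route=R5 | Delay=15-30) = 0.02/0.16 = 0.12500.
Difference = 0.1058.

0.1058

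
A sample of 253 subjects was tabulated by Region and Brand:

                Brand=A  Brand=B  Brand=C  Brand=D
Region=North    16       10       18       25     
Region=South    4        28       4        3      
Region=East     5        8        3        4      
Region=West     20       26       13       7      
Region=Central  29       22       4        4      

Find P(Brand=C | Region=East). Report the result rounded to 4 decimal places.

0.1500

Total with Region=East: 5 + 8 + 3 + 4 = 20.
P(Brand=C | Region=East) = 3/20 = 0.1500.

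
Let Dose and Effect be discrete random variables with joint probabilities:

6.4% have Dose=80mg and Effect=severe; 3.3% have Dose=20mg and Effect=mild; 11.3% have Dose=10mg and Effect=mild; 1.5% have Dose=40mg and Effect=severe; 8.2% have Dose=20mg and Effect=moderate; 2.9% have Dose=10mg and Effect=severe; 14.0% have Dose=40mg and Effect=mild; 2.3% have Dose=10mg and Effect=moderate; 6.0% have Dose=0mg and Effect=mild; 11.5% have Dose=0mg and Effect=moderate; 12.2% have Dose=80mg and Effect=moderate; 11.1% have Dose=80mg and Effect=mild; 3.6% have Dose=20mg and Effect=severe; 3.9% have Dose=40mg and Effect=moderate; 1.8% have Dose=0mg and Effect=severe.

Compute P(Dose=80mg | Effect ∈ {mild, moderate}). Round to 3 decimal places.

P(Effect=mild) = 0.060 + 0.113 + 0.033 + 0.140 + 0.111 = 0.457.
P(Effect=moderate) = 0.115 + 0.023 + 0.082 + 0.039 + 0.122 = 0.381.
P(Effect ∈ {mild, moderate}) = 0.457 + 0.381 = 0.838; P(Dose=80mg, Effect ∈ {mild, moderate}) = 0.111 + 0.122 = 0.233.
P(Dose=80mg | Effect ∈ {mild, moderate}) = 0.233/0.838 = 0.278.

0.278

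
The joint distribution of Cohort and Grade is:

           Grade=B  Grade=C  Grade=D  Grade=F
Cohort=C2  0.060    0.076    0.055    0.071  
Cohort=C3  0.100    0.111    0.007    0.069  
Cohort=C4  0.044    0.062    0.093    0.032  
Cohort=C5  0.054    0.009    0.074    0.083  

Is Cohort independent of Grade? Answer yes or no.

P(Cohort=C3) = 0.287 and P(Grade=D) = 0.229, so their product is 0.06572, but P(Cohort=C3, Grade=D) = 0.007. Since these differ, Cohort and Grade are not independent.

no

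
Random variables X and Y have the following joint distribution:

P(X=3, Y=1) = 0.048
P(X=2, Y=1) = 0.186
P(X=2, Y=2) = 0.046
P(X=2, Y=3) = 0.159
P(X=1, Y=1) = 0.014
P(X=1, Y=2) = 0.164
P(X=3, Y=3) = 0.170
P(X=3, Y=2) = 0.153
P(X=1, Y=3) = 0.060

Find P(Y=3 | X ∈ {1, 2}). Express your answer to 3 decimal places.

P(X=1) = 0.014 + 0.164 + 0.060 = 0.238.
P(X=2) = 0.186 + 0.046 + 0.159 = 0.391.
P(X ∈ {1, 2}) = 0.238 + 0.391 = 0.629; P(Y=3, X ∈ {1, 2}) = 0.060 + 0.159 = 0.219.
P(Y=3 | X ∈ {1, 2}) = 0.219/0.629 = 0.348.

0.348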